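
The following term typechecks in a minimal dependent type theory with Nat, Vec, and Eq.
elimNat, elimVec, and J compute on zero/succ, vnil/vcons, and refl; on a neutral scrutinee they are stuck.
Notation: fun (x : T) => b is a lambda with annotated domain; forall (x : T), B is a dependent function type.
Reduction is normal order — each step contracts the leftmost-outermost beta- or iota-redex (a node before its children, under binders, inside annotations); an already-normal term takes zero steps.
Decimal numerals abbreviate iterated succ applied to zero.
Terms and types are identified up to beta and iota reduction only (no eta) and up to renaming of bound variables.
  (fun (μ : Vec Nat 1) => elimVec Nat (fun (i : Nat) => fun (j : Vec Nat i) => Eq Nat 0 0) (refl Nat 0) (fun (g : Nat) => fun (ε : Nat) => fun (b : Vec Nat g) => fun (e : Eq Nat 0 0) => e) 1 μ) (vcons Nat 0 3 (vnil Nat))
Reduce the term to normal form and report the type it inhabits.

reduced normal form:
  refl Nat 0
type:
  Eq Nat 0 0
observation: 7 normal-order steps normalize the term, beginning with a beta-redex.


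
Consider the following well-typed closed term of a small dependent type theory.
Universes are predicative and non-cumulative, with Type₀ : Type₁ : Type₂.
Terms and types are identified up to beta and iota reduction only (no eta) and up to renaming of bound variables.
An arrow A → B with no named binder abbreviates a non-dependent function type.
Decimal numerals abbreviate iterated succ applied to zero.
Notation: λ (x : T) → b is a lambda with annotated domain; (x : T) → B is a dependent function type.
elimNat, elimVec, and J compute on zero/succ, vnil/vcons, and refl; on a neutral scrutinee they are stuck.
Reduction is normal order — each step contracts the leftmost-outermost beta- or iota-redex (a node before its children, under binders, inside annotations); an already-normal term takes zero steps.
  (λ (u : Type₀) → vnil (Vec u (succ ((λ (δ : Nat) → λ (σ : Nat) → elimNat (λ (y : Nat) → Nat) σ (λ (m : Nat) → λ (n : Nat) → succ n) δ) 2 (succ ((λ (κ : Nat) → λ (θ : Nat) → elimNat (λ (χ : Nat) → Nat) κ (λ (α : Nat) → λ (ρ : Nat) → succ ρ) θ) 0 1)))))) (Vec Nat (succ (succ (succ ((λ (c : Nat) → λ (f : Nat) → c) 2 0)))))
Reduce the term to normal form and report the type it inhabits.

normal form:
  vnil (Vec (Vec Nat 5) 5)
type:
  Vec (Vec (Vec Nat 5) 5) 0


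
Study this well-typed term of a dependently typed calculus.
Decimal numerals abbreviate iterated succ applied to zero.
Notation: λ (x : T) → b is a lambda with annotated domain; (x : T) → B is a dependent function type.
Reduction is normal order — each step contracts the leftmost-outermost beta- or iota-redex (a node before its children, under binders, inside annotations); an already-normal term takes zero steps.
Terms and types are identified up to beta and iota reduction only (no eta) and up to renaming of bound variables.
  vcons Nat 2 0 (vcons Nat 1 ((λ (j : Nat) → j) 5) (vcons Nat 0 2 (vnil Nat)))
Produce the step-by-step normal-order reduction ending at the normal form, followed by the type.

normal-order reduction:
  vcons Nat 2 0 (vcons Nat 1 ((λ (j : Nat) → j) 5) (vcons Nat 0 2 (vnil Nat)))
  ~> vcons Nat 2 0 (vcons Nat 1 5 (vcons Nat 0 2 (vnil Nat)))
the term's type:
  Vec Nat 3


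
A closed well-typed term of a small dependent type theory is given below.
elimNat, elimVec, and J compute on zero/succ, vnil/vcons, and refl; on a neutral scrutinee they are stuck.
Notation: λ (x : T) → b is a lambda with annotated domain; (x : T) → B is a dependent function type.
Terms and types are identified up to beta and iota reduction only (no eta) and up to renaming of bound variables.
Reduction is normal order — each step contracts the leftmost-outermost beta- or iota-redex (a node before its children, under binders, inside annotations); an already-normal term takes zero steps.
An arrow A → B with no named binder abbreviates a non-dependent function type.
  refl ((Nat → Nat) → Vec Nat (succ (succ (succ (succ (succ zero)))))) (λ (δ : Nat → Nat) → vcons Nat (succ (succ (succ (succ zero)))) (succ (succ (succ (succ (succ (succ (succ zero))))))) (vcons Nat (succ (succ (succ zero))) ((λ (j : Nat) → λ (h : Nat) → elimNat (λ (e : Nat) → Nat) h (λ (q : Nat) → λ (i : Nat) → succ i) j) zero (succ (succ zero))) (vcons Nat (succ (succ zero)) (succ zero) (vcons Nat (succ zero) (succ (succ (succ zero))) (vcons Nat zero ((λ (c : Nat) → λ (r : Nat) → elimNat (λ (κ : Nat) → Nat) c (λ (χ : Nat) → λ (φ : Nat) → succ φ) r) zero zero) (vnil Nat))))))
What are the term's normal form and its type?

normal form:
  refl ((Nat → Nat) → Vec Nat (succ (succ (succ (succ (succ zero)))))) (λ (δ : Nat → Nat) → vcons Nat (succ (succ (succ (succ zero)))) (succ (succ (succ (succ (succ (succ (succ zero))))))) (vcons Nat (succ (succ (succ zero))) (succ (succ zero)) (vcons Nat (succ (succ zero)) (succ zero) (vcons Nat (succ zero) (succ (succ (succ zero))) (vcons Nat zero zero (vnil Nat))))))
type:
  Eq ((Nat → Nat) → Vec Nat (succ (succ (succ (succ (succ zero)))))) (λ (δ : Nat → Nat) → vcons Nat (succ (succ (succ (succ zero)))) (succ (succ (succ (succ (succ (succ (succ zero))))))) (vcons Nat (succ (succ (succ zero))) (succ (succ zero)) (vcons Nat (succ (succ zero)) (succ zero) (vcons Nat (succ zero) (succ (succ (succ zero))) (vcons Nat zero zero (vnil Nat)))))) (λ (j : Nat → Nat) → vcons Nat (succ (succ (succ (succ zero)))) (succ (succ (succ (succ (succ (succ (succ zero))))))) (vcons Nat (succ (succ (succ zero))) (succ (succ zero)) (vcons Nat (succ (succ zero)) (succ zero) (vcons Nat (succ zero) (succ (succ (succ zero))) (vcons Nat zero zero (vnil Nat))))))
observation: reduction starts at a beta-redex, and 6 normal-order steps reach the normal form.


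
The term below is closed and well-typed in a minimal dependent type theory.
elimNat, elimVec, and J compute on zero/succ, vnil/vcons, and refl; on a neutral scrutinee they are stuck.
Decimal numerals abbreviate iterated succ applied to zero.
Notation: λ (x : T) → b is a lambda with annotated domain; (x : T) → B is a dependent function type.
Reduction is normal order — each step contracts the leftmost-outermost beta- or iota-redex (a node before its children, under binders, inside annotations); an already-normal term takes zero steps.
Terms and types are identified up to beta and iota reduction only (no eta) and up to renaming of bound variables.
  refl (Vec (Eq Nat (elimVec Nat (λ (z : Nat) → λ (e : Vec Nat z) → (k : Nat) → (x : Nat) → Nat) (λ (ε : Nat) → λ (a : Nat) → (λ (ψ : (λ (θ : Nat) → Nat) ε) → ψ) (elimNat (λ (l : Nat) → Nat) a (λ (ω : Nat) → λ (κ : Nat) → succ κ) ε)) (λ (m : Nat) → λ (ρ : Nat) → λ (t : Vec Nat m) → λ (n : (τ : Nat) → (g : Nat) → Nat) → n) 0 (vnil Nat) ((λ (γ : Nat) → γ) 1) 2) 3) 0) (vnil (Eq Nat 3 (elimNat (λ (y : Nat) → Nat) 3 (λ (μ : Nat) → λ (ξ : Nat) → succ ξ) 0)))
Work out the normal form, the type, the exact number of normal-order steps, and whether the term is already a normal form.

reduced normal form:
  refl (Vec (Eq Nat 3 3) 0) (vnil (Eq Nat 3 3))
type:
  Eq (Vec (Eq Nat 3 3) 0) (vnil (Eq Nat 3 3)) (vnil (Eq Nat 3 3))
normal-order step count: 10
term was already normal: no
first contracted redex: an elimVec iota-redex


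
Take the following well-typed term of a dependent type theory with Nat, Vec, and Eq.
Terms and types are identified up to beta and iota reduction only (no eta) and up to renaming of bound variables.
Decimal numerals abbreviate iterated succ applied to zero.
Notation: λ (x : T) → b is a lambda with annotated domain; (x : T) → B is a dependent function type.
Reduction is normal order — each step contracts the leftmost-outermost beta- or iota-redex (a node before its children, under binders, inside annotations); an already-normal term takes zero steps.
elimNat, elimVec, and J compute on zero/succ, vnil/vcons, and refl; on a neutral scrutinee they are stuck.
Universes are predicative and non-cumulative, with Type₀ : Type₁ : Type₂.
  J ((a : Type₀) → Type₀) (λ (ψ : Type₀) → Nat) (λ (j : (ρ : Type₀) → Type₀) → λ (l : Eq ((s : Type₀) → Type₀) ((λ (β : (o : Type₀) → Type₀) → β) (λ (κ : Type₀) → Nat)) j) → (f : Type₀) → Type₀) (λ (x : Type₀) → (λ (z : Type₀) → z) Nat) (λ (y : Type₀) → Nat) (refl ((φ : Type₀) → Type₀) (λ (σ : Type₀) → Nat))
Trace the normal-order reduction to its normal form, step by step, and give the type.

normal-order reduction:
  J ((a : Type₀) → Type₀) (λ (ψ : Type₀) → Nat) (λ (j : (ρ : Type₀) → Type₀) → λ (l : Eq ((s : Type₀) → Type₀) ((λ (β : (o : Type₀) → Type₀) → β) (λ (κ : Type₀) → Nat)) j) → (f : Type₀) → Type₀) (λ (x : Type₀) → (λ (z : Type₀) → z) Nat) (λ (y : Type₀) → Nat) (refl ((φ : Type₀) → Type₀) (λ (σ : Type₀) → Nat))
  ~> λ (a : Type₀) → (λ (ψ : Type₀) → ψ) Nat
  ~> λ (a : Type₀) → Nat
inferred type:
  (a : Type₀) → Type₀


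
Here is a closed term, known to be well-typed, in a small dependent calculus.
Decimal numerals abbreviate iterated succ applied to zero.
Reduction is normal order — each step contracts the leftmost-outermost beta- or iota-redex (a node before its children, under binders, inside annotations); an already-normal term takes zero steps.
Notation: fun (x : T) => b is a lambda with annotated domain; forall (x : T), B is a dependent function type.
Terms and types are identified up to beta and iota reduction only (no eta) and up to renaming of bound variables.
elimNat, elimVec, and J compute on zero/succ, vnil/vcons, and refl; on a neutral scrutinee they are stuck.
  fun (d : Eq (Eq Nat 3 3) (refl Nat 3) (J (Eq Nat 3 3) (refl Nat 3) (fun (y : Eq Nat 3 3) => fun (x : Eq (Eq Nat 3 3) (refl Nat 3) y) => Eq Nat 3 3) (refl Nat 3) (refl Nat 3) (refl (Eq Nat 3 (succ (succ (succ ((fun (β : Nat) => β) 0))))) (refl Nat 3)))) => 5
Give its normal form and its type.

normal form:
  fun (d : Eq (Eq Nat 3 3) (refl Nat 3) (refl Nat 3)) => 5
the term's type:
  forall (d : Eq (Eq Nat 3 3) (refl Nat 3) (refl Nat 3)), Nat


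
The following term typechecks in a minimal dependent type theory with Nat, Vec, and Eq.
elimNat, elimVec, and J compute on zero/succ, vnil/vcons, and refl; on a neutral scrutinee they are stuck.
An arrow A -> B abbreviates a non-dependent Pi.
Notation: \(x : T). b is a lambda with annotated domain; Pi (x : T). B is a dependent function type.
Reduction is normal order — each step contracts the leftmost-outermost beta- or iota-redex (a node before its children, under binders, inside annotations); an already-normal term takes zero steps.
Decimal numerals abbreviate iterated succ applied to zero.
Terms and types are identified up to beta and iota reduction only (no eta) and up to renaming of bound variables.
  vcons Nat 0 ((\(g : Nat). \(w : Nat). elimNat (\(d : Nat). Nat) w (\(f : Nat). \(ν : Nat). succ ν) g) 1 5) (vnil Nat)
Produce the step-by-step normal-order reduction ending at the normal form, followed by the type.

normal-order reduction:
  vcons Nat 0 ((\(g : Nat). \(w : Nat). elimNat (\(d : Nat). Nat) w (\(f : Nat). \(ν : Nat). succ ν) g) 1 5) (vnil Nat)
  ~> vcons Nat 0 ((\(g : Nat). elimNat (\(w : Nat). Nat) g (\(d : Nat). \(f : Nat). succ f) 1) 5) (vnil Nat)
  ~> vcons Nat 0 (elimNat (\(g : Nat). Nat) 5 (\(w : Nat). \(d : Nat). succ d) 1) (vnil Nat)
  ~> vcons Nat 0 ((\(g : Nat). \(w : Nat). succ w) 0 (elimNat (\(d : Nat). Nat) 5 (\(f : Nat). \(ν : Nat). succ ν) 0)) (vnil Nat)
  ~> vcons Nat 0 ((\(g : Nat). succ g) (elimNat (\(w : Nat). Nat) 5 (\(d : Nat). \(f : Nat). succ f) 0)) (vnil Nat)
  ~> vcons Nat 0 (succ (elimNat (\(g : Nat). Nat) 5 (\(w : Nat). \(d : Nat). succ d) 0)) (vnil Nat)
  ~> vcons Nat 0 6 (vnil Nat)
inferred type:
  Vec Nat 1


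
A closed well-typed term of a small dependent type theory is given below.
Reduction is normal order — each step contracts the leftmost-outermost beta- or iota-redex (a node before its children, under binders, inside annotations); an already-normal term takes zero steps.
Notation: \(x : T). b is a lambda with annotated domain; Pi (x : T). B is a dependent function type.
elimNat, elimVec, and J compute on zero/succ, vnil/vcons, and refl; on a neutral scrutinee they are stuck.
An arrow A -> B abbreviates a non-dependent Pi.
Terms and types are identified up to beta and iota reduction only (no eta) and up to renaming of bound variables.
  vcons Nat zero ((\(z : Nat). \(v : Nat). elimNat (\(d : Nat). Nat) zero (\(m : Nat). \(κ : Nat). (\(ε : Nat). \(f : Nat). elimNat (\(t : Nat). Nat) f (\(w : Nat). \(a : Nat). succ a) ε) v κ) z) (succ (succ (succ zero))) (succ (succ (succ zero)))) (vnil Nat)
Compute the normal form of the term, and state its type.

resulting normal form:
  vcons Nat zero (succ (succ (succ (succ (succ (succ (succ (succ (succ zero))))))))) (vnil Nat)
type:
  Vec Nat (succ zero)


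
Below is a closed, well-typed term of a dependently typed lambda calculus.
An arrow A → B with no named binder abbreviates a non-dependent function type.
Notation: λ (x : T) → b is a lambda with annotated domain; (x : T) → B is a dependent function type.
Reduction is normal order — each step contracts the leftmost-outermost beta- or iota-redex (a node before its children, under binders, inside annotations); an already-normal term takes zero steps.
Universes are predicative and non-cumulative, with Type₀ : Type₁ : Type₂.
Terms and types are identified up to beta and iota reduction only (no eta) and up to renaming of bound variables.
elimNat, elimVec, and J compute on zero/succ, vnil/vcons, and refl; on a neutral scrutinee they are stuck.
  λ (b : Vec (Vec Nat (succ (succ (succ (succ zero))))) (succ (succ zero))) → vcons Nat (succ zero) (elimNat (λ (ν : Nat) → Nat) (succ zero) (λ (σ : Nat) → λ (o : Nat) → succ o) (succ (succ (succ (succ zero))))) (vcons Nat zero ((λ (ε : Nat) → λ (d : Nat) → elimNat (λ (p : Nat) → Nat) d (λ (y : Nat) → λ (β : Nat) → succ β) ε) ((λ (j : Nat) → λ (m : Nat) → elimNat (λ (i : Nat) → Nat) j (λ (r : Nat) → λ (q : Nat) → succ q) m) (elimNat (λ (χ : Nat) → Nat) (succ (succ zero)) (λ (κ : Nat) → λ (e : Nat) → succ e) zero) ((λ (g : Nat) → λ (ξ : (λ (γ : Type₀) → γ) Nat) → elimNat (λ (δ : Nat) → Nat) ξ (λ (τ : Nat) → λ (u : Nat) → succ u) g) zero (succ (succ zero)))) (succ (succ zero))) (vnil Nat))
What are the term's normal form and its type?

normal form:
  λ (b : Vec (Vec Nat (succ (succ (succ (succ zero))))) (succ (succ zero))) → vcons Nat (succ zero) (succ (succ (succ (succ (succ zero))))) (vcons Nat zero (succ (succ (succ (succ (succ (succ zero)))))) (vnil Nat))
the term's type:
  Vec (Vec Nat (succ (succ (succ (succ zero))))) (succ (succ zero)) → Vec Nat (succ (succ zero))


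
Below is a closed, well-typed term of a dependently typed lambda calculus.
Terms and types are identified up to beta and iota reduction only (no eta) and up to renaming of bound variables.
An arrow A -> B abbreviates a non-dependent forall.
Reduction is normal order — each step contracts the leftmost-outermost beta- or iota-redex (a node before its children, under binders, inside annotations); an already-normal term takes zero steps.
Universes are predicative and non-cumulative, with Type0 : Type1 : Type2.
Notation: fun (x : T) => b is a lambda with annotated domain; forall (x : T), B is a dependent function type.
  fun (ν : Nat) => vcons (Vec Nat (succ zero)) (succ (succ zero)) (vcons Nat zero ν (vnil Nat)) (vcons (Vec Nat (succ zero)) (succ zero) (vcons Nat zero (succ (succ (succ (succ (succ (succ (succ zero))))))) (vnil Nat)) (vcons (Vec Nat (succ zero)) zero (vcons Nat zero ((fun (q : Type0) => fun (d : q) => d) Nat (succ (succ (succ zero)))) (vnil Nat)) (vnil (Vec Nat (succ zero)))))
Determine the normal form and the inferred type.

normal form:
  fun (ν : Nat) => vcons (Vec Nat (succ zero)) (succ (succ zero)) (vcons Nat zero ν (vnil Nat)) (vcons (Vec Nat (succ zero)) (succ zero) (vcons Nat zero (succ (succ (succ (succ (succ (succ (succ zero))))))) (vnil Nat)) (vcons (Vec Nat (succ zero)) zero (vcons Nat zero (succ (succ (succ zero))) (vnil Nat)) (vnil (Vec Nat (succ zero)))))
type:
  Nat -> Vec (Vec Nat (succ zero)) (succ (succ (succ zero)))
observation: reduction starts at a beta-redex, and 2 normal-order steps reach the normal form.


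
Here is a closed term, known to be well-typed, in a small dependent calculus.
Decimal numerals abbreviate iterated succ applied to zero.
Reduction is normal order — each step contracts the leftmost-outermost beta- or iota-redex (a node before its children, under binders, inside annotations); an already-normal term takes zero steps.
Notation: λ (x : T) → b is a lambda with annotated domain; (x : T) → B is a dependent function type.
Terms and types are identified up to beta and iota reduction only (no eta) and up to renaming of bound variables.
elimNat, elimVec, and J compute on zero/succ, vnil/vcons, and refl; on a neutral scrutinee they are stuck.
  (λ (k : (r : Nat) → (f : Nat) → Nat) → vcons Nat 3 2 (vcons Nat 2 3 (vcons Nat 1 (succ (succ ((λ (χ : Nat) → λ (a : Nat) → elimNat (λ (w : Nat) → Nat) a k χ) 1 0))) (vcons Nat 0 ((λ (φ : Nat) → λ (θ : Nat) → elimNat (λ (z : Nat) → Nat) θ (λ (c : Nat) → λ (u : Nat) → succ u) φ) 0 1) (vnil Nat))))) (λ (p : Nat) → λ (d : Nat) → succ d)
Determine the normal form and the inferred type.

resulting normal form:
  vcons Nat 3 2 (vcons Nat 2 3 (vcons Nat 1 3 (vcons Nat 0 1 (vnil Nat))))
inferred type:
  Vec Nat 4


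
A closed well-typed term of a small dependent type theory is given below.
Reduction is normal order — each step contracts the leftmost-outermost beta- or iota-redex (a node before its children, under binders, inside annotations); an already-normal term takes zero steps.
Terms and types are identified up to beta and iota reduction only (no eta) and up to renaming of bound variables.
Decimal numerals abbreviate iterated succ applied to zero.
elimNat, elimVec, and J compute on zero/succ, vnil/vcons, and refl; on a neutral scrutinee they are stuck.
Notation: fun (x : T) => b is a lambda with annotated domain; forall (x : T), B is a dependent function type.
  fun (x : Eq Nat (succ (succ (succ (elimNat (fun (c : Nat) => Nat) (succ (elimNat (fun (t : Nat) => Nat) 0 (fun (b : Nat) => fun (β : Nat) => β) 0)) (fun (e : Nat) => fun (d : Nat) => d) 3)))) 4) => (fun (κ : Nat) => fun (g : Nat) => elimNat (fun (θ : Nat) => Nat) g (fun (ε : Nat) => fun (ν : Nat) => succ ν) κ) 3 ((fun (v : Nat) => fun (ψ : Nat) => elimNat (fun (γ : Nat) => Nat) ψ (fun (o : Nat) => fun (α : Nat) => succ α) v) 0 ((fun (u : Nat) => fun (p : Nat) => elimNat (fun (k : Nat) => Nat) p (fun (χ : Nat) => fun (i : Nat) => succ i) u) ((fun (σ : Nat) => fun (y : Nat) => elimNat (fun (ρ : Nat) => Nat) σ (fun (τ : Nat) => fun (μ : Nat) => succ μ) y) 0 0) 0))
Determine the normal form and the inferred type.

normal form:
  fun (x : Eq Nat 4 4) => 3
type:
  forall (x : Eq Nat 4 4), Nat
observation: 32 normal-order steps normalize the term, beginning with an elimNat iota-redex.


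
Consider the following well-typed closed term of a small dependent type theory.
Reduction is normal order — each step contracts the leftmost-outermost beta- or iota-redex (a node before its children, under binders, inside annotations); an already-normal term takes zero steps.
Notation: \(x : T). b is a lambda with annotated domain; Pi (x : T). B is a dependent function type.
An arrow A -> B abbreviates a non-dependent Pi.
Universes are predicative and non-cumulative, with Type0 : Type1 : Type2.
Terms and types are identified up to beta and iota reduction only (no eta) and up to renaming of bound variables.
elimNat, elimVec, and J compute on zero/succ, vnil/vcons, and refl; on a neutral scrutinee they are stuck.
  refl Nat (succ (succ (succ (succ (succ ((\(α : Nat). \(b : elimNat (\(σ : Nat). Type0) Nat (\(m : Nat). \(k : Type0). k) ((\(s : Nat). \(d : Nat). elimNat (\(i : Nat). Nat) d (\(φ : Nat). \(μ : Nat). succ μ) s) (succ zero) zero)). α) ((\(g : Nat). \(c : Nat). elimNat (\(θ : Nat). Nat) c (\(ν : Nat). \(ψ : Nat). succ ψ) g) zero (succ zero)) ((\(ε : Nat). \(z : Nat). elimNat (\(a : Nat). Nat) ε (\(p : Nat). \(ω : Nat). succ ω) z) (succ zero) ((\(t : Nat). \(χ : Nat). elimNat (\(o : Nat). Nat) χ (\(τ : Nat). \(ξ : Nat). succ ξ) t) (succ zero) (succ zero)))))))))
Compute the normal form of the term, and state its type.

resulting normal form:
  refl Nat (succ (succ (succ (succ (succ (succ zero))))))
the term's type:
  Eq Nat (succ (succ (succ (succ (succ (succ zero)))))) (succ (succ (succ (succ (succ (succ zero))))))
observation: the leftmost-outermost redex is a beta-redex, and normalization takes 5 steps.


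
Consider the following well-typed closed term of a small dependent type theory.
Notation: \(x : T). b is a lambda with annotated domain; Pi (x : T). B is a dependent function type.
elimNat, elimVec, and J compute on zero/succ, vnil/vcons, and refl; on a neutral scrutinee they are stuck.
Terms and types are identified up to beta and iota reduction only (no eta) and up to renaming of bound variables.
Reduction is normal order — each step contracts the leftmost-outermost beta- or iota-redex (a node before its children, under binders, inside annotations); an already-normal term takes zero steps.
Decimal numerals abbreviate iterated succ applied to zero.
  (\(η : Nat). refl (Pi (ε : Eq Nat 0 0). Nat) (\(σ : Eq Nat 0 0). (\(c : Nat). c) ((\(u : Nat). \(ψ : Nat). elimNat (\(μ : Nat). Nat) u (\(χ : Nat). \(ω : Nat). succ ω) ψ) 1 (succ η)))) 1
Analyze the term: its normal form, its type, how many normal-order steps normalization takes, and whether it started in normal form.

resulting normal form:
  refl (Pi (η : Eq Nat 0 0). Nat) (\(ε : Eq Nat 0 0). 3)
type:
  Eq (Pi (η : Eq Nat 0 0). Nat) (\(ε : Eq Nat 0 0). 3) (\(σ : Eq Nat 0 0). 3)
steps to reach normal form (normal order): 11
term was already normal: no
first contracted redex: a beta-redex


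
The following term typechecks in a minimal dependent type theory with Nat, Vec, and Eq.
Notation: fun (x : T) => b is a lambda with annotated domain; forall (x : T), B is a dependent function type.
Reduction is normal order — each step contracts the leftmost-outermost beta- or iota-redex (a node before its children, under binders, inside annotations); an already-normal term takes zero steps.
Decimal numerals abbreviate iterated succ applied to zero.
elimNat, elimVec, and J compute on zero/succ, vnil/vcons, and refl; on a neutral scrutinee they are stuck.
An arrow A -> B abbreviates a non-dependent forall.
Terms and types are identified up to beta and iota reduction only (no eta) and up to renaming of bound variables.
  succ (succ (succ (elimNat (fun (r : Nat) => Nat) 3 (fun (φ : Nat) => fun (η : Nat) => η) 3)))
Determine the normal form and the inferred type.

reduced normal form:
  6
type:
  Nat


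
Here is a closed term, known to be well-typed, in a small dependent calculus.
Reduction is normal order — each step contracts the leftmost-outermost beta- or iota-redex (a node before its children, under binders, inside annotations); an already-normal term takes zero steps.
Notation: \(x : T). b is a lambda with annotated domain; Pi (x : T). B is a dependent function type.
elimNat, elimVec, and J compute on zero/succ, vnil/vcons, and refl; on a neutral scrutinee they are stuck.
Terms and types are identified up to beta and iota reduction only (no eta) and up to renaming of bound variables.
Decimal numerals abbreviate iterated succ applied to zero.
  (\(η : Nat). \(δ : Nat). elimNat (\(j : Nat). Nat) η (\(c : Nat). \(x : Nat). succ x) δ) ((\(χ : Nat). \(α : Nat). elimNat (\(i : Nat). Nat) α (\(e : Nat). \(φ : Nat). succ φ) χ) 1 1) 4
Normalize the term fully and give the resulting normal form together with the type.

normal form:
  6
the term's type:
  Nat
observation: contracting a beta-redex first, the term normalizes in 21 steps.


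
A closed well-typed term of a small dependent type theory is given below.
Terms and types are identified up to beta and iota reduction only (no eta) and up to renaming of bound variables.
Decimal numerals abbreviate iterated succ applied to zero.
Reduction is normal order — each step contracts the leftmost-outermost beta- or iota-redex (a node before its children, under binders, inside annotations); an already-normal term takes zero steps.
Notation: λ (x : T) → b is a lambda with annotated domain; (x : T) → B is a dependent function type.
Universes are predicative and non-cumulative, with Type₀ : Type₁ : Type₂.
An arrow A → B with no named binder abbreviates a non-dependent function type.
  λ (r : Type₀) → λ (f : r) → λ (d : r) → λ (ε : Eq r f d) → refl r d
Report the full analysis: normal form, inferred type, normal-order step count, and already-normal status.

resulting normal form:
  λ (r : Type₀) → λ (f : r) → λ (d : r) → λ (ε : Eq r f d) → refl r d
the term's type:
  (r : Type₀) → (f : r) → (d : r) → Eq r f d → Eq r d d
steps to reach normal form (normal order): 0
already normal: yes


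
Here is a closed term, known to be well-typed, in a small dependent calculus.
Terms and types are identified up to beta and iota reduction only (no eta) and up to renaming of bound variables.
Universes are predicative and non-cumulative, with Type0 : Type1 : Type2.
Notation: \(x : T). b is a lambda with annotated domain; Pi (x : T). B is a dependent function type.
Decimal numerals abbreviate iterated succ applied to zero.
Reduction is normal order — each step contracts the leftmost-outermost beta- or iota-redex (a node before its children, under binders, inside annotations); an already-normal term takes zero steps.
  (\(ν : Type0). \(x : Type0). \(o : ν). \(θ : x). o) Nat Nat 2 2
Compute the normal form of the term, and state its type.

resulting normal form:
  2
the term's type:
  Nat
observation: the leftmost-outermost redex is a beta-redex, and normalization takes 4 steps.


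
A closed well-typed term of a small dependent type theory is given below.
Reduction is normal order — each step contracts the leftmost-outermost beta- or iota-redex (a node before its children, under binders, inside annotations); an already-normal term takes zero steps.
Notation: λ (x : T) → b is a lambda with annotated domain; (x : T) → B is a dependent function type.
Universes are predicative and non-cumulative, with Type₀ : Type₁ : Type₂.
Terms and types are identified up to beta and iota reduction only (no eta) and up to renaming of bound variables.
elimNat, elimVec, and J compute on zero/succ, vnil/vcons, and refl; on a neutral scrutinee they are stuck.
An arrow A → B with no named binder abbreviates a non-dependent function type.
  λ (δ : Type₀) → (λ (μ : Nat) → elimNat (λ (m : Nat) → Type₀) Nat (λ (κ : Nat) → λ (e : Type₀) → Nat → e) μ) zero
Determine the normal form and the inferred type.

reduced normal form:
  λ (δ : Type₀) → Nat
type:
  Type₀ → Type₀
observation: normalization takes exactly 2 steps under the normal-order strategy.


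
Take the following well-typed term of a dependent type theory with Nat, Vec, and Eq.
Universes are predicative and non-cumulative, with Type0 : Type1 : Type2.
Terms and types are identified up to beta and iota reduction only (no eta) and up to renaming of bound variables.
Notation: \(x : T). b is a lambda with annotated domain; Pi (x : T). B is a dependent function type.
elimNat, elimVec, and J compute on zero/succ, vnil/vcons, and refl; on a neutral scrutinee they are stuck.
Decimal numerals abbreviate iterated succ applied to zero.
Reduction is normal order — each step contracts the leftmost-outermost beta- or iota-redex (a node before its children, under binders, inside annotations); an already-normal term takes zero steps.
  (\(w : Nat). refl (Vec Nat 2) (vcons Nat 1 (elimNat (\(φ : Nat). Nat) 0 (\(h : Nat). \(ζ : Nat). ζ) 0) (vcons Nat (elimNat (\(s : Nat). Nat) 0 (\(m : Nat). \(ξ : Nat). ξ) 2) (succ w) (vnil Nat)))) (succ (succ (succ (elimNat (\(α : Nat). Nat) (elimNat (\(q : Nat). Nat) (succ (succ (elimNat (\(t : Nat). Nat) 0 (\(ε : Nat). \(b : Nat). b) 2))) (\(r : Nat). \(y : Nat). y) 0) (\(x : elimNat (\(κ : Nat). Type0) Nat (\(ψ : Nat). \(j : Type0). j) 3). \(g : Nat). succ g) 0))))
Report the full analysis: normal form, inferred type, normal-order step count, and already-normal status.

normal form:
  refl (Vec Nat 2) (vcons Nat 1 0 (vcons Nat 0 6 (vnil Nat)))
the term's type:
  Eq (Vec Nat 2) (vcons Nat 1 0 (vcons Nat 0 6 (vnil Nat))) (vcons Nat 1 0 (vcons Nat 0 6 (vnil Nat)))
normal-order step count: 18
started in normal form: no
first contracted redex: a beta-redex


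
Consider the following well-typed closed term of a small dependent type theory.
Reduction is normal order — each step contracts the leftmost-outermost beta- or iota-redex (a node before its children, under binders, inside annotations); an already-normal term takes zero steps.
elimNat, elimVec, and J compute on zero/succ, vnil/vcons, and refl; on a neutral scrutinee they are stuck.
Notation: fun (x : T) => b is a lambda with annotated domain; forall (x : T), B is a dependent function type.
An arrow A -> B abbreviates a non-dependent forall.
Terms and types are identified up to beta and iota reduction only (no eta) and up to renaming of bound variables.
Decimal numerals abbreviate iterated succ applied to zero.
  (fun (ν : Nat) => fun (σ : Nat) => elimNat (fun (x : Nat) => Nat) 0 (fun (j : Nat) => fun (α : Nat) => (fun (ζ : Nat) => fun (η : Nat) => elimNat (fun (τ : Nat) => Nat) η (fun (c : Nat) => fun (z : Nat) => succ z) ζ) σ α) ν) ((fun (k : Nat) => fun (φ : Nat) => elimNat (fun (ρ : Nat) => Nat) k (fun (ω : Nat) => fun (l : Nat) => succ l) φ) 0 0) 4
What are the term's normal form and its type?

normal form:
  0
the term's type:
  Nat
observation: 21 normal-order steps normalize the term, beginning with a beta-redex.


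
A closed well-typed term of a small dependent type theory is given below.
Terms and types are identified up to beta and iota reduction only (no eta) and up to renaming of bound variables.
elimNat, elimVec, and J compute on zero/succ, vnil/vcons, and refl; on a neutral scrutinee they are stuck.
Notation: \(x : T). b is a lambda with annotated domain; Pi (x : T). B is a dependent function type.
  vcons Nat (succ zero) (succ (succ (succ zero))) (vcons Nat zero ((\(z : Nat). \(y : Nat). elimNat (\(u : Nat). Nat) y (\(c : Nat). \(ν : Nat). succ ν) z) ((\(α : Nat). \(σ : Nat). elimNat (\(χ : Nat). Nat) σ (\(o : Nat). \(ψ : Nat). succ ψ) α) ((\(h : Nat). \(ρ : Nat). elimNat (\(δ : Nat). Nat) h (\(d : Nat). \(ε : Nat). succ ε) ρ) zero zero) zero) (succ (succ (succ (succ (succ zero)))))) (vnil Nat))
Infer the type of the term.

inferred type:
  Vec Nat (succ (succ zero))


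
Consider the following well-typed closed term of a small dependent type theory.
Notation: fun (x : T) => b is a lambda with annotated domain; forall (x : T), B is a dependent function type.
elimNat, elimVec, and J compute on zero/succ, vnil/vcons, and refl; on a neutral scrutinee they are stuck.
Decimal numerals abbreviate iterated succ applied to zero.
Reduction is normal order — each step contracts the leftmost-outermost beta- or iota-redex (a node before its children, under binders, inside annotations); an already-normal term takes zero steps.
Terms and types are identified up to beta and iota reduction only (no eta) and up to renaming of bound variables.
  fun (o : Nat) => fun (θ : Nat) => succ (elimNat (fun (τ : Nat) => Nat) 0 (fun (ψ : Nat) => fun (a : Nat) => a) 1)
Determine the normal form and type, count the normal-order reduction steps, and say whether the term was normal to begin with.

reduced normal form:
  fun (o : Nat) => fun (θ : Nat) => 1
inferred type:
  forall (o : Nat), forall (θ : Nat), Nat
steps to reach normal form (normal order): 4
term was already normal: no
first redex: an elimNat iota-redex


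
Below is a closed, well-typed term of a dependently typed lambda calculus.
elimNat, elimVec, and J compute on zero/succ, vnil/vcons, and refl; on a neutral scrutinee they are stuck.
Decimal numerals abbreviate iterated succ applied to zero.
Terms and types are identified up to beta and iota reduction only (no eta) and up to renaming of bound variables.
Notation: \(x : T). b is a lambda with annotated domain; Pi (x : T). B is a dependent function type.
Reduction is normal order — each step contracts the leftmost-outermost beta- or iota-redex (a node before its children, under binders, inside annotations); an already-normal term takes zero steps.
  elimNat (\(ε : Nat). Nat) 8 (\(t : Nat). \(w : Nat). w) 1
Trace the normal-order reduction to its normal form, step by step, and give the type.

normal-order reduction sequence:
  elimNat (\(ε : Nat). Nat) 8 (\(t : Nat). \(w : Nat). w) 1
  ~> (\(ε : Nat). \(t : Nat). t) 0 (elimNat (\(w : Nat). Nat) 8 (\(κ : Nat). \(i : Nat). i) 0)
  ~> (\(ε : Nat). ε) (elimNat (\(t : Nat). Nat) 8 (\(w : Nat). \(κ : Nat). κ) 0)
  ~> elimNat (\(ε : Nat). Nat) 8 (\(t : Nat). \(w : Nat). w) 0
  ~> 8
the term's type:
  Nat


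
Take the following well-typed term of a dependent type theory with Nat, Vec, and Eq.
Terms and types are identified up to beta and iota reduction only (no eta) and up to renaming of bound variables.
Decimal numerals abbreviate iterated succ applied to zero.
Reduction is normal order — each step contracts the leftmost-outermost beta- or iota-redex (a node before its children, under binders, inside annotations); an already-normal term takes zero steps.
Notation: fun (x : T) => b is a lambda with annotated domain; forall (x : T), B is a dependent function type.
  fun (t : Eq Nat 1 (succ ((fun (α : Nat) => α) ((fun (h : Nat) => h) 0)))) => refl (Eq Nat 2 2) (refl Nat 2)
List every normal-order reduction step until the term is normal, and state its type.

normal-order reduction sequence:
  fun (t : Eq Nat 1 (succ ((fun (α : Nat) => α) ((fun (h : Nat) => h) 0)))) => refl (Eq Nat 2 2) (refl Nat 2)
  ~> fun (t : Eq Nat 1 (succ ((fun (α : Nat) => α) 0))) => refl (Eq Nat 2 2) (refl Nat 2)
  ~> fun (t : Eq Nat 1 1) => refl (Eq Nat 2 2) (refl Nat 2)
type:
  forall (t : Eq Nat 1 1), Eq (Eq Nat 2 2) (refl Nat 2) (refl Nat 2)


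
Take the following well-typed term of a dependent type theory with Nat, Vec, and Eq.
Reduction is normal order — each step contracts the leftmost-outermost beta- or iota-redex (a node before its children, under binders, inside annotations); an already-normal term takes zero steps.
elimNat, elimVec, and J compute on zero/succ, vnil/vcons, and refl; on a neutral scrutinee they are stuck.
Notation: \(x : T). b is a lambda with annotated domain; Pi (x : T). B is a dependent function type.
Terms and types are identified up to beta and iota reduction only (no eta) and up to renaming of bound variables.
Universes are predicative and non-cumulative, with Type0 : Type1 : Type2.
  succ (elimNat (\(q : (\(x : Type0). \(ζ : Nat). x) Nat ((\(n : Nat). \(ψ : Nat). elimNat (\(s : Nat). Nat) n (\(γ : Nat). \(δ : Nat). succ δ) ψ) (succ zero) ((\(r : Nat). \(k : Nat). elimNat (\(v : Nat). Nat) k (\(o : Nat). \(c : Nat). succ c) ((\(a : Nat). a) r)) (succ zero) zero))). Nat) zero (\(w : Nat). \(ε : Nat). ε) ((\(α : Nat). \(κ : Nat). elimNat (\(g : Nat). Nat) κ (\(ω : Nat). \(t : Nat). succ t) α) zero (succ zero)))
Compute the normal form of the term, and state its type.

resulting normal form:
  succ zero
type:
  Nat
observation: the term reaches its normal form after 9 normal-order steps.


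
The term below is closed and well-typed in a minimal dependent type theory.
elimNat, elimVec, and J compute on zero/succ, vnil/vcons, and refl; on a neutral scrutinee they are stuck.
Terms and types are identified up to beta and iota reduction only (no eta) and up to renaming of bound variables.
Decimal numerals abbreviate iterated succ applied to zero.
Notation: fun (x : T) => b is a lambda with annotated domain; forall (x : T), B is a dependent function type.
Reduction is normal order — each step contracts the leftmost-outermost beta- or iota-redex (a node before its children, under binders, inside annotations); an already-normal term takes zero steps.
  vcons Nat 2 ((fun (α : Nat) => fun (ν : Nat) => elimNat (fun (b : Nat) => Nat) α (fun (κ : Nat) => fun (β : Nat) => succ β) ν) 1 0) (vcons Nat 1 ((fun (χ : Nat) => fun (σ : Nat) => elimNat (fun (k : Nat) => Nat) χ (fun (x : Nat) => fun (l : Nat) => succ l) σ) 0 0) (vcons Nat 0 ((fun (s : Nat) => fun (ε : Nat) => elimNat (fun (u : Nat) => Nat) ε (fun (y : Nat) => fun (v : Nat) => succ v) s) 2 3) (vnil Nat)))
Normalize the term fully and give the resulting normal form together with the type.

reduced normal form:
  vcons Nat 2 1 (vcons Nat 1 0 (vcons Nat 0 5 (vnil Nat)))
type:
  Vec Nat 3


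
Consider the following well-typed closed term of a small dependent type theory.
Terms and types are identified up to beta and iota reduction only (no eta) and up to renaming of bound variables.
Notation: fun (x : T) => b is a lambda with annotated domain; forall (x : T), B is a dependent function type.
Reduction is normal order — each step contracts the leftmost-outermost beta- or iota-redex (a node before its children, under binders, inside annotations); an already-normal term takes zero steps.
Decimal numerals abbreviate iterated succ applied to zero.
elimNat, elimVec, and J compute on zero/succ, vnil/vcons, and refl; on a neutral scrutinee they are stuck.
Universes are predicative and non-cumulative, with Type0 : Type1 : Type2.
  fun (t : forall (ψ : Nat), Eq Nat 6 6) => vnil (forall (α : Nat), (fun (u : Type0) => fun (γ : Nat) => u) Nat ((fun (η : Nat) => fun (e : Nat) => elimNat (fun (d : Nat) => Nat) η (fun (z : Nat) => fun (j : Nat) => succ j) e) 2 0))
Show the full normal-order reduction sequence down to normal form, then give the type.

normal-order reduction sequence:
  fun (t : forall (ψ : Nat), Eq Nat 6 6) => vnil (forall (α : Nat), (fun (u : Type0) => fun (γ : Nat) => u) Nat ((fun (η : Nat) => fun (e : Nat) => elimNat (fun (d : Nat) => Nat) η (fun (z : Nat) => fun (j : Nat) => succ j) e) 2 0))
  ~> fun (t : forall (ψ : Nat), Eq Nat 6 6) => vnil (forall (α : Nat), (fun (u : Nat) => Nat) ((fun (γ : Nat) => fun (η : Nat) => elimNat (fun (e : Nat) => Nat) γ (fun (d : Nat) => fun (z : Nat) => succ z) η) 2 0))
  ~> fun (t : forall (ψ : Nat), Eq Nat 6 6) => vnil (forall (α : Nat), Nat)
type:
  forall (t : forall (ψ : Nat), Eq Nat 6 6), Vec (forall (α : Nat), Nat) 0


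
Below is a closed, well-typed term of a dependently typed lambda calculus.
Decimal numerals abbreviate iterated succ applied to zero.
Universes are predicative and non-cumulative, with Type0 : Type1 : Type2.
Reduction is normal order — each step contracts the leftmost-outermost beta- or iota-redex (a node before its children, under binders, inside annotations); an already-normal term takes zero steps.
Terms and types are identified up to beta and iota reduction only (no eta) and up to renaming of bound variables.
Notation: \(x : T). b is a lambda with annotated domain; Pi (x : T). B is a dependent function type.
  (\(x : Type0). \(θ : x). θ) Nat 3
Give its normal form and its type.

resulting normal form:
  3
type:
  Nat


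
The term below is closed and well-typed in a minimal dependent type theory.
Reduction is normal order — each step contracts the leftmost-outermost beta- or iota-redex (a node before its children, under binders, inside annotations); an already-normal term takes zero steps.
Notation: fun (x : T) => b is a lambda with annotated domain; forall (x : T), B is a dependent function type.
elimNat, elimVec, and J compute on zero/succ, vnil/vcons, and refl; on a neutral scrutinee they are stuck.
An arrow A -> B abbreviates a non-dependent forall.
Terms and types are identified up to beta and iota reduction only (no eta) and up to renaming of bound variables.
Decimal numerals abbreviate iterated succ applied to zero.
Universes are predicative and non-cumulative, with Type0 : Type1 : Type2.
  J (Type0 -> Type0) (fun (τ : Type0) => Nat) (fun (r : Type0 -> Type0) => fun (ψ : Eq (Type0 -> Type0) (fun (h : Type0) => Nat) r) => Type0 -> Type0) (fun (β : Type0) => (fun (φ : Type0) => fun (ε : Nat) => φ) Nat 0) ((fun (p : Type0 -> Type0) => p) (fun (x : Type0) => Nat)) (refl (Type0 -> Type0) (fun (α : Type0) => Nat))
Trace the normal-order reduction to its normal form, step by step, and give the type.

reduction (normal order):
  J (Type0 -> Type0) (fun (τ : Type0) => Nat) (fun (r : Type0 -> Type0) => fun (ψ : Eq (Type0 -> Type0) (fun (h : Type0) => Nat) r) => Type0 -> Type0) (fun (β : Type0) => (fun (φ : Type0) => fun (ε : Nat) => φ) Nat 0) ((fun (p : Type0 -> Type0) => p) (fun (x : Type0) => Nat)) (refl (Type0 -> Type0) (fun (α : Type0) => Nat))
  ~> fun (τ : Type0) => (fun (r : Type0) => fun (ψ : Nat) => r) Nat 0
  ~> fun (τ : Type0) => (fun (r : Nat) => Nat) 0
  ~> fun (τ : Type0) => Nat
inferred type:
  Type0 -> Type0
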